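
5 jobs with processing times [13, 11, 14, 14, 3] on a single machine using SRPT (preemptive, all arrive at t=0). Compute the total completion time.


Since all jobs arrive at t=0, SRPT equals SPT ordering.
SPT order: [3, 11, 13, 14, 14]
Completion times:
  Job 1: p=3, C=3
  Job 2: p=11, C=14
  Job 3: p=13, C=27
  Job 4: p=14, C=41
  Job 5: p=14, C=55
Total completion time = 3 + 14 + 27 + 41 + 55 = 140

140


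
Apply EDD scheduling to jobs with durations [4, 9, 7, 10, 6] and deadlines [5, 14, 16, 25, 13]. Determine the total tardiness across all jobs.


Sort by due date (EDD order): [(4, 5), (6, 13), (9, 14), (7, 16), (10, 25)]
Compute completion times and tardiness:
  Job 1: p=4, d=5, C=4, tardiness=max(0,4-5)=0
  Job 2: p=6, d=13, C=10, tardiness=max(0,10-13)=0
  Job 3: p=9, d=14, C=19, tardiness=max(0,19-14)=5
  Job 4: p=7, d=16, C=26, tardiness=max(0,26-16)=10
  Job 5: p=10, d=25, C=36, tardiness=max(0,36-25)=11
Total tardiness = 26

26


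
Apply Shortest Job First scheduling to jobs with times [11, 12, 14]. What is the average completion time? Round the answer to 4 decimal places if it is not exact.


SJF order (ascending): [11, 12, 14]
Completion times:
  Job 1: burst=11, C=11
  Job 2: burst=12, C=23
  Job 3: burst=14, C=37
Average completion = 71/3 = 23.6667

23.6667


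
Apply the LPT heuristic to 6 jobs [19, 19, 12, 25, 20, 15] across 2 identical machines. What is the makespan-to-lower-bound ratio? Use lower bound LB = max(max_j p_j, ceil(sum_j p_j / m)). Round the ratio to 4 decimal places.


LPT order: [25, 20, 19, 19, 15, 12]
Machine loads after assignment: [56, 54]
LPT makespan = 56
Lower bound = max(max_job, ceil(total/2)) = max(25, 55) = 55
Ratio = 56 / 55 = 1.0182

1.0182


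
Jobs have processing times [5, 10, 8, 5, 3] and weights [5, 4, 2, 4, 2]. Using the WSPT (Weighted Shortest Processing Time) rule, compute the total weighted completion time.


Compute p/w ratios and sort ascending (WSPT): [(5, 5), (5, 4), (3, 2), (10, 4), (8, 2)]
Compute weighted completion times:
  Job (p=5,w=5): C=5, w*C=5*5=25
  Job (p=5,w=4): C=10, w*C=4*10=40
  Job (p=3,w=2): C=13, w*C=2*13=26
  Job (p=10,w=4): C=23, w*C=4*23=92
  Job (p=8,w=2): C=31, w*C=2*31=62
Total weighted completion time = 245

245


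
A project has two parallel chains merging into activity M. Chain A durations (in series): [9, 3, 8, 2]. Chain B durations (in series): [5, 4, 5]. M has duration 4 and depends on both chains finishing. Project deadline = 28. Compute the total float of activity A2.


Forward pass: ES(A2) = sum of predecessors on chain A = 9
EF = ES + duration = 9 + 3 = 12
Backward pass: LF(M) = deadline = 28; LS(M) = 28 - 4 = 24
LF(A2) = LS(M) - sum(successors on chain A) = 24 - 10 = 14
LS = LF - duration = 14 - 3 = 11
Total float = LS - ES = 11 - 9 = 2

2


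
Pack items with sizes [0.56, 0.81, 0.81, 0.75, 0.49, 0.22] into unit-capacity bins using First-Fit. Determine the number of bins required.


Place items sequentially using First-Fit:
  Item 0.56 -> new Bin 1
  Item 0.81 -> new Bin 2
  Item 0.81 -> new Bin 3
  Item 0.75 -> new Bin 4
  Item 0.49 -> new Bin 5
  Item 0.22 -> Bin 1 (now 0.78)
Total bins used = 5

5


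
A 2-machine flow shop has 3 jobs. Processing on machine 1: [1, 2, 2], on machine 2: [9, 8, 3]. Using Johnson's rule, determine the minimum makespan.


Apply Johnson's rule:
  Group 1 (a <= b): [(1, 1, 9), (2, 2, 8), (3, 2, 3)]
  Group 2 (a > b): []
Optimal job order: [1, 2, 3]
Schedule:
  Job 1: M1 done at 1, M2 done at 10
  Job 2: M1 done at 3, M2 done at 18
  Job 3: M1 done at 5, M2 done at 21
Makespan = 21

21


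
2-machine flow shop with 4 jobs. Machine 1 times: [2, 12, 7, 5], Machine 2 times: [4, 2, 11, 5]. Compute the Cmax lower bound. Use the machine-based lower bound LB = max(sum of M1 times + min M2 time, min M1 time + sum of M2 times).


LB1 = sum(M1 times) + min(M2 times) = 26 + 2 = 28
LB2 = min(M1 times) + sum(M2 times) = 2 + 22 = 24
Lower bound = max(LB1, LB2) = max(28, 24) = 28

28


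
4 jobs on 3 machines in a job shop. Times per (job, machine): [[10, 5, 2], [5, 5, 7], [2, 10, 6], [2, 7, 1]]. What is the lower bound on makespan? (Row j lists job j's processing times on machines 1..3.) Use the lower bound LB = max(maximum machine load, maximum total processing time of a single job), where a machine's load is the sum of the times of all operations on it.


Machine loads:
  Machine 1: 10 + 5 + 2 + 2 = 19
  Machine 2: 5 + 5 + 10 + 7 = 27
  Machine 3: 2 + 7 + 6 + 1 = 16
Max machine load = 27
Job totals:
  Job 1: 17
  Job 2: 17
  Job 3: 18
  Job 4: 10
Max job total = 18
Lower bound = max(27, 18) = 27

27


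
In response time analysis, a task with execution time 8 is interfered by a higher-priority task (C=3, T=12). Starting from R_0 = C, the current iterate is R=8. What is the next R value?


R_next = C + ceil(R_prev / T_hp) * C_hp
ceil(8 / 12) = ceil(0.6667) = 1
Interference = 1 * 3 = 3
R_next = 8 + 3 = 11

11


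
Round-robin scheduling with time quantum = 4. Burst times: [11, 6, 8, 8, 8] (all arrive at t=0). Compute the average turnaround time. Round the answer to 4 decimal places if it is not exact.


Time quantum = 4
Execution trace:
  J1 runs 4 units, time = 4
  J2 runs 4 units, time = 8
  J3 runs 4 units, time = 12
  J4 runs 4 units, time = 16
  J5 runs 4 units, time = 20
  J1 runs 4 units, time = 24
  J2 runs 2 units, time = 26
  J3 runs 4 units, time = 30
  J4 runs 4 units, time = 34
  J5 runs 4 units, time = 38
  J1 runs 3 units, time = 41
Finish times: [41, 26, 30, 34, 38]
Average turnaround = 169/5 = 33.8

33.8


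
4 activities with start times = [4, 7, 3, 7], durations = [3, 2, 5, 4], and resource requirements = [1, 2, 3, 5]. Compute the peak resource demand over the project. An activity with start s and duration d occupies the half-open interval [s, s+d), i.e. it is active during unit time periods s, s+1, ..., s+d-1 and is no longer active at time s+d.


Each activity i is active on [start_i, start_i + duration_i).
Compute total resource usage per time slot:
  t=0: active resources = [], total = 0
  t=1: active resources = [], total = 0
  t=2: active resources = [], total = 0
  t=3: active resources = [3], total = 3
  t=4: active resources = [1, 3], total = 4
  t=5: active resources = [1, 3], total = 4
  t=6: active resources = [1, 3], total = 4
  t=7: active resources = [2, 3, 5], total = 10
  t=8: active resources = [2, 5], total = 7
  t=9: active resources = [5], total = 5
  t=10: active resources = [5], total = 5
Peak resource demand = 10

10


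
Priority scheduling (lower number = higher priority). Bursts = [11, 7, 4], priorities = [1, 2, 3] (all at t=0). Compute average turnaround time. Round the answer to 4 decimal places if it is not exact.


Sort by priority (ascending = highest first):
Order: [(1, 11), (2, 7), (3, 4)]
Completion times:
  Priority 1, burst=11, C=11
  Priority 2, burst=7, C=18
  Priority 3, burst=4, C=22
Average turnaround = 51/3 = 17.0

17.0


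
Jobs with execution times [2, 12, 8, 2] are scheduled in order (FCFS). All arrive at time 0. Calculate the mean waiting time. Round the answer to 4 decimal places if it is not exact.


FCFS order (as given): [2, 12, 8, 2]
Waiting times:
  Job 1: wait = 0
  Job 2: wait = 2
  Job 3: wait = 14
  Job 4: wait = 22
Sum of waiting times = 38
Average waiting time = 38/4 = 9.5

9.5


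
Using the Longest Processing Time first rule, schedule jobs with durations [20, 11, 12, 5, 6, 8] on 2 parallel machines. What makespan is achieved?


Sort jobs in decreasing order (LPT): [20, 12, 11, 8, 6, 5]
Assign each job to the least loaded machine:
  Machine 1: jobs [20, 8, 5], load = 33
  Machine 2: jobs [12, 11, 6], load = 29
Makespan = max load = 33

33


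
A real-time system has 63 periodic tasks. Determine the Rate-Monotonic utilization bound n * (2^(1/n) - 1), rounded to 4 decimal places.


Compute 2^(1/63) = 1.0110630845
Subtract 1: 1.0110630845 - 1 = 0.0110630845
Multiply by n: 63 * 0.0110630845 = 0.6969743235
Round to 4 dp: 0.6970

0.6970


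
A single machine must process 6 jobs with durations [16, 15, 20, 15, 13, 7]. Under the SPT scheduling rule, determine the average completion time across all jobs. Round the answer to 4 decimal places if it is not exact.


Sort jobs by processing time (SPT order): [7, 13, 15, 15, 16, 20]
Compute completion times sequentially:
  Job 1: processing = 7, completes at 7
  Job 2: processing = 13, completes at 20
  Job 3: processing = 15, completes at 35
  Job 4: processing = 15, completes at 50
  Job 5: processing = 16, completes at 66
  Job 6: processing = 20, completes at 86
Sum of completion times = 264
Average completion time = 264/6 = 44.0

44.0


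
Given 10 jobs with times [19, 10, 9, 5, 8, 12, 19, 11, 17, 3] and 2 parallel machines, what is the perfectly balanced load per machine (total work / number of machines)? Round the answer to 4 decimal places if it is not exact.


Total processing time = 19 + 10 + 9 + 5 + 8 + 12 + 19 + 11 + 17 + 3 = 113
Number of machines = 2
Ideal balanced load = 113 / 2 = 56.5

56.5


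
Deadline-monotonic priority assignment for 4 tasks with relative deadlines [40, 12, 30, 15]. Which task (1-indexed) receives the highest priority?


Sort tasks by relative deadline (ascending):
  Task 2: deadline = 12
  Task 4: deadline = 15
  Task 3: deadline = 30
  Task 1: deadline = 40
Priority order (highest first): [2, 4, 3, 1]
Highest priority task = 2

2


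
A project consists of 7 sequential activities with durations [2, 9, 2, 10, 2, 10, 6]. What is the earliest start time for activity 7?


Activity 7 starts after activities 1 through 6 complete.
Predecessor durations: [2, 9, 2, 10, 2, 10]
ES = 2 + 9 + 2 + 10 + 2 + 10 = 35

35


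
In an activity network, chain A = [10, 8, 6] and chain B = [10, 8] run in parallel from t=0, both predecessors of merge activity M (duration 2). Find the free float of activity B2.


ES(B2) = sum of predecessors on chain B = 10
EF(B2) = ES + duration = 10 + 8 = 18
Successor of B2 is M. ES(M) = max(sum(A), sum(B)) = max(24, 18) = 24
Free float = ES(successor) - EF(current) = 24 - 18 = 6

6


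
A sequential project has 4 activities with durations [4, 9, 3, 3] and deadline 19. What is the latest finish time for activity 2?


LF(activity 2) = deadline - sum of successor durations
Successors: activities 3 through 4 with durations [3, 3]
Sum of successor durations = 6
LF = 19 - 6 = 13

13


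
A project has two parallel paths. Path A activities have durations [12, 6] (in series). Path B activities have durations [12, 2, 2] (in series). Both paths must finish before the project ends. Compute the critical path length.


Path A total = 12 + 6 = 18
Path B total = 12 + 2 + 2 = 16
Critical path = longest path = max(18, 16) = 18

18


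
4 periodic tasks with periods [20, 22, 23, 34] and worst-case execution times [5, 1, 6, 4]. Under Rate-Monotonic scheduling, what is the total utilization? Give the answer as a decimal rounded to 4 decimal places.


Compute individual utilizations (exact fractions):
  Task 1: C/T = 5/20 = 1/4 (approx. 0.25)
  Task 2: C/T = 1/22 (approx. 0.0455)
  Task 3: C/T = 6/23 (approx. 0.2609)
  Task 4: C/T = 4/34 = 2/17 (approx. 0.1176)
Total utilization U = 1/4 + 1/22 + 6/23 + 2/17 = 11595/17204
Rounded to 4 decimal places: U = 0.6740
RM (Liu & Layland) bound for 4 tasks = 0.756828; compare with U = 11595/17204 (approx. 0.673971)
U <= bound, so schedulable by RM sufficient condition.

0.6740


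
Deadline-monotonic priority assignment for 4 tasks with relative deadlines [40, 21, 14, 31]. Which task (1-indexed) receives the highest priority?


Sort tasks by relative deadline (ascending):
  Task 3: deadline = 14
  Task 2: deadline = 21
  Task 4: deadline = 31
  Task 1: deadline = 40
Priority order (highest first): [3, 2, 4, 1]
Highest priority task = 3

3


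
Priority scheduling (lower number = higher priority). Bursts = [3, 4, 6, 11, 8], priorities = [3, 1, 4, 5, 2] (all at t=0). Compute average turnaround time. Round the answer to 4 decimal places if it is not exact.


Sort by priority (ascending = highest first):
Order: [(1, 4), (2, 8), (3, 3), (4, 6), (5, 11)]
Completion times:
  Priority 1, burst=4, C=4
  Priority 2, burst=8, C=12
  Priority 3, burst=3, C=15
  Priority 4, burst=6, C=21
  Priority 5, burst=11, C=32
Average turnaround = 84/5 = 16.8

16.8


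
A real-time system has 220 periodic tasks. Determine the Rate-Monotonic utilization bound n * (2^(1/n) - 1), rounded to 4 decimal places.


Compute 2^(1/220) = 1.0031556376
Subtract 1: 1.0031556376 - 1 = 0.0031556376
Multiply by n: 220 * 0.0031556376 = 0.6942402720
Round to 4 dp: 0.6942

0.6942


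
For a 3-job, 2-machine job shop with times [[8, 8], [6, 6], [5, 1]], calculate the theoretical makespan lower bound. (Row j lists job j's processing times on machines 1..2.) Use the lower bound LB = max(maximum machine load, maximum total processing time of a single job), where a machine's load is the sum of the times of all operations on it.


Machine loads:
  Machine 1: 8 + 6 + 5 = 19
  Machine 2: 8 + 6 + 1 = 15
Max machine load = 19
Job totals:
  Job 1: 16
  Job 2: 12
  Job 3: 6
Max job total = 16
Lower bound = max(19, 16) = 19

19


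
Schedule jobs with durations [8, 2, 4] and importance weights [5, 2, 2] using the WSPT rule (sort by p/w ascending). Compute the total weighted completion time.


Compute p/w ratios and sort ascending (WSPT): [(2, 2), (8, 5), (4, 2)]
Compute weighted completion times:
  Job (p=2,w=2): C=2, w*C=2*2=4
  Job (p=8,w=5): C=10, w*C=5*10=50
  Job (p=4,w=2): C=14, w*C=2*14=28
Total weighted completion time = 82

82


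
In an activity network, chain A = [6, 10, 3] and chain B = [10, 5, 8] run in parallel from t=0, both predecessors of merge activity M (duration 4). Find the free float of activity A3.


ES(A3) = sum of predecessors on chain A = 16
EF(A3) = ES + duration = 16 + 3 = 19
Successor of A3 is M. ES(M) = max(sum(A), sum(B)) = max(19, 23) = 23
Free float = ES(successor) - EF(current) = 23 - 19 = 4

4


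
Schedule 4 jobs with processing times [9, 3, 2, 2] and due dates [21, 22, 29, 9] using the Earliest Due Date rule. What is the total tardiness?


Sort by due date (EDD order): [(2, 9), (9, 21), (3, 22), (2, 29)]
Compute completion times and tardiness:
  Job 1: p=2, d=9, C=2, tardiness=max(0,2-9)=0
  Job 2: p=9, d=21, C=11, tardiness=max(0,11-21)=0
  Job 3: p=3, d=22, C=14, tardiness=max(0,14-22)=0
  Job 4: p=2, d=29, C=16, tardiness=max(0,16-29)=0
Total tardiness = 0

0


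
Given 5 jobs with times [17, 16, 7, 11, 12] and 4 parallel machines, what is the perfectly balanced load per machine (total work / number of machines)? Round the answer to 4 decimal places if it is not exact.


Total processing time = 17 + 16 + 7 + 11 + 12 = 63
Number of machines = 4
Ideal balanced load = 63 / 4 = 15.75

15.75


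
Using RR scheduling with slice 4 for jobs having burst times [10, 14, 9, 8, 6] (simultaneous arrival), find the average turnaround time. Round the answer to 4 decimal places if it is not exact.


Time quantum = 4
Execution trace:
  J1 runs 4 units, time = 4
  J2 runs 4 units, time = 8
  J3 runs 4 units, time = 12
  J4 runs 4 units, time = 16
  J5 runs 4 units, time = 20
  J1 runs 4 units, time = 24
  J2 runs 4 units, time = 28
  J3 runs 4 units, time = 32
  J4 runs 4 units, time = 36
  J5 runs 2 units, time = 38
  J1 runs 2 units, time = 40
  J2 runs 4 units, time = 44
  J3 runs 1 units, time = 45
  J2 runs 2 units, time = 47
Finish times: [40, 47, 45, 36, 38]
Average turnaround = 206/5 = 41.2

41.2


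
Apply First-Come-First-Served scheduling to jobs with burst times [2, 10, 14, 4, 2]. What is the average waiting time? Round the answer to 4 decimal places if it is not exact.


FCFS order (as given): [2, 10, 14, 4, 2]
Waiting times:
  Job 1: wait = 0
  Job 2: wait = 2
  Job 3: wait = 12
  Job 4: wait = 26
  Job 5: wait = 30
Sum of waiting times = 70
Average waiting time = 70/5 = 14.0

14.0


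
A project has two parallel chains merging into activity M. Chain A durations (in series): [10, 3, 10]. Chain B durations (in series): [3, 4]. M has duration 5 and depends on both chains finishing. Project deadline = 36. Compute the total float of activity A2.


Forward pass: ES(A2) = sum of predecessors on chain A = 10
EF = ES + duration = 10 + 3 = 13
Backward pass: LF(M) = deadline = 36; LS(M) = 36 - 5 = 31
LF(A2) = LS(M) - sum(successors on chain A) = 31 - 10 = 21
LS = LF - duration = 21 - 3 = 18
Total float = LS - ES = 18 - 10 = 8

8


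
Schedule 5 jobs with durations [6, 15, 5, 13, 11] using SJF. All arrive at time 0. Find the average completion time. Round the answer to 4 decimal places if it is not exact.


SJF order (ascending): [5, 6, 11, 13, 15]
Completion times:
  Job 1: burst=5, C=5
  Job 2: burst=6, C=11
  Job 3: burst=11, C=22
  Job 4: burst=13, C=35
  Job 5: burst=15, C=50
Average completion = 123/5 = 24.6

24.6


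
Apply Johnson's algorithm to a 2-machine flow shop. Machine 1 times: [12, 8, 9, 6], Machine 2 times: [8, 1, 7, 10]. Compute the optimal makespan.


Apply Johnson's rule:
  Group 1 (a <= b): [(4, 6, 10)]
  Group 2 (a > b): [(1, 12, 8), (3, 9, 7), (2, 8, 1)]
Optimal job order: [4, 1, 3, 2]
Schedule:
  Job 4: M1 done at 6, M2 done at 16
  Job 1: M1 done at 18, M2 done at 26
  Job 3: M1 done at 27, M2 done at 34
  Job 2: M1 done at 35, M2 done at 36
Makespan = 36

36


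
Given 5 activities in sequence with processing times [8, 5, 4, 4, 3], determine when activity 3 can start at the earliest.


Activity 3 starts after activities 1 through 2 complete.
Predecessor durations: [8, 5]
ES = 8 + 5 = 13

13


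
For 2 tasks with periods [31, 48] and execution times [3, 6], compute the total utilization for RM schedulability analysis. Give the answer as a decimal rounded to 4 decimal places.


Compute individual utilizations (exact fractions):
  Task 1: C/T = 3/31 (approx. 0.0968)
  Task 2: C/T = 6/48 = 1/8 (approx. 0.125)
Total utilization U = 3/31 + 1/8 = 55/248
Rounded to 4 decimal places: U = 0.2218
RM (Liu & Layland) bound for 2 tasks = 0.828427; compare with U = 55/248 (approx. 0.221774)
U <= bound, so schedulable by RM sufficient condition.

0.2218


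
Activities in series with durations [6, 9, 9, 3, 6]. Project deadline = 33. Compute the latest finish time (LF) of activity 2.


LF(activity 2) = deadline - sum of successor durations
Successors: activities 3 through 5 with durations [9, 3, 6]
Sum of successor durations = 18
LF = 33 - 18 = 15

15


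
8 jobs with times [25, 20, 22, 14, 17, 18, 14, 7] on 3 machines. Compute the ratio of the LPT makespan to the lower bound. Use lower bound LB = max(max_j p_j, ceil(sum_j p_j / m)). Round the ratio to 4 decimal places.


LPT order: [25, 22, 20, 18, 17, 14, 14, 7]
Machine loads after assignment: [46, 39, 52]
LPT makespan = 52
Lower bound = max(max_job, ceil(total/3)) = max(25, 46) = 46
Ratio = 52 / 46 = 1.1304

1.1304


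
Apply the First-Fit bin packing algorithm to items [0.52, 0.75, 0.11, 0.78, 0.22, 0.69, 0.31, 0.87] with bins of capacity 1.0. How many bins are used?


Place items sequentially using First-Fit:
  Item 0.52 -> new Bin 1
  Item 0.75 -> new Bin 2
  Item 0.11 -> Bin 1 (now 0.63)
  Item 0.78 -> new Bin 3
  Item 0.22 -> Bin 1 (now 0.85)
  Item 0.69 -> new Bin 4
  Item 0.31 -> Bin 4 (now 1.0)
  Item 0.87 -> new Bin 5
Total bins used = 5

5


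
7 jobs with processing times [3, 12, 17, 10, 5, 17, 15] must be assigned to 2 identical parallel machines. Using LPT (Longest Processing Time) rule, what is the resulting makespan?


Sort jobs in decreasing order (LPT): [17, 17, 15, 12, 10, 5, 3]
Assign each job to the least loaded machine:
  Machine 1: jobs [17, 15, 5, 3], load = 40
  Machine 2: jobs [17, 12, 10], load = 39
Makespan = max load = 40

40


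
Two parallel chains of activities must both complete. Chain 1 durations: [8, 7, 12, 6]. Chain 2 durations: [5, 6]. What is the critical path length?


Path A total = 8 + 7 + 12 + 6 = 33
Path B total = 5 + 6 = 11
Critical path = longest path = max(33, 11) = 33

33


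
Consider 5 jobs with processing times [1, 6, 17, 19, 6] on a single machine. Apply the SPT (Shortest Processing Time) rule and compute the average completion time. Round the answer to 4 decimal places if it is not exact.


Sort jobs by processing time (SPT order): [1, 6, 6, 17, 19]
Compute completion times sequentially:
  Job 1: processing = 1, completes at 1
  Job 2: processing = 6, completes at 7
  Job 3: processing = 6, completes at 13
  Job 4: processing = 17, completes at 30
  Job 5: processing = 19, completes at 49
Sum of completion times = 100
Average completion time = 100/5 = 20.0

20.0


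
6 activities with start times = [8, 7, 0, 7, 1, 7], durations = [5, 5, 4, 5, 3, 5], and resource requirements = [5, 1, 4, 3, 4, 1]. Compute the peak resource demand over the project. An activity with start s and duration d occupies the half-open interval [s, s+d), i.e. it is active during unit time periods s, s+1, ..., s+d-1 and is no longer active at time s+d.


Each activity i is active on [start_i, start_i + duration_i).
Compute total resource usage per time slot:
  t=0: active resources = [4], total = 4
  t=1: active resources = [4, 4], total = 8
  t=2: active resources = [4, 4], total = 8
  t=3: active resources = [4, 4], total = 8
  t=4: active resources = [], total = 0
  t=5: active resources = [], total = 0
  t=6: active resources = [], total = 0
  t=7: active resources = [1, 3, 1], total = 5
  t=8: active resources = [5, 1, 3, 1], total = 10
  t=9: active resources = [5, 1, 3, 1], total = 10
  t=10: active resources = [5, 1, 3, 1], total = 10
  t=11: active resources = [5, 1, 3, 1], total = 10
  t=12: active resources = [5], total = 5
Peak resource demand = 10

10


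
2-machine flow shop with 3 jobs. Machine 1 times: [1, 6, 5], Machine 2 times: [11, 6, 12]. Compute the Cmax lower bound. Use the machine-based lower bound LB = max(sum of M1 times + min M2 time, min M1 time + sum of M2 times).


LB1 = sum(M1 times) + min(M2 times) = 12 + 6 = 18
LB2 = min(M1 times) + sum(M2 times) = 1 + 29 = 30
Lower bound = max(LB1, LB2) = max(18, 30) = 30

30


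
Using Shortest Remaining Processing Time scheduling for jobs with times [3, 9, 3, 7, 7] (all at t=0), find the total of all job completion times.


Since all jobs arrive at t=0, SRPT equals SPT ordering.
SPT order: [3, 3, 7, 7, 9]
Completion times:
  Job 1: p=3, C=3
  Job 2: p=3, C=6
  Job 3: p=7, C=13
  Job 4: p=7, C=20
  Job 5: p=9, C=29
Total completion time = 3 + 6 + 13 + 20 + 29 = 71

71


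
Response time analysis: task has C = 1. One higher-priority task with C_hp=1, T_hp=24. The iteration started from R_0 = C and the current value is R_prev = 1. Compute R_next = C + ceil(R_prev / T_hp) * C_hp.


R_next = C + ceil(R_prev / T_hp) * C_hp
ceil(1 / 24) = ceil(0.0417) = 1
Interference = 1 * 1 = 1
R_next = 1 + 1 = 2

2


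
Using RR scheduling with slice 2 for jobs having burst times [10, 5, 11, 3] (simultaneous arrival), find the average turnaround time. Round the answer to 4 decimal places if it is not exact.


Time quantum = 2
Execution trace:
  J1 runs 2 units, time = 2
  J2 runs 2 units, time = 4
  J3 runs 2 units, time = 6
  J4 runs 2 units, time = 8
  J1 runs 2 units, time = 10
  J2 runs 2 units, time = 12
  J3 runs 2 units, time = 14
  J4 runs 1 units, time = 15
  J1 runs 2 units, time = 17
  J2 runs 1 units, time = 18
  J3 runs 2 units, time = 20
  J1 runs 2 units, time = 22
  J3 runs 2 units, time = 24
  J1 runs 2 units, time = 26
  J3 runs 2 units, time = 28
  J3 runs 1 units, time = 29
Finish times: [26, 18, 29, 15]
Average turnaround = 88/4 = 22.0

22.0


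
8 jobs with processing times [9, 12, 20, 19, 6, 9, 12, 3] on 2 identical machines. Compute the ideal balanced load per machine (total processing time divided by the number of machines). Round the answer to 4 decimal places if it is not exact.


Total processing time = 9 + 12 + 20 + 19 + 6 + 9 + 12 + 3 = 90
Number of machines = 2
Ideal balanced load = 90 / 2 = 45.0

45.0


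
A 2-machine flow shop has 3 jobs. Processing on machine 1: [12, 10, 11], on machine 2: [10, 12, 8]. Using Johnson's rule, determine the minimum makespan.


Apply Johnson's rule:
  Group 1 (a <= b): [(2, 10, 12)]
  Group 2 (a > b): [(1, 12, 10), (3, 11, 8)]
Optimal job order: [2, 1, 3]
Schedule:
  Job 2: M1 done at 10, M2 done at 22
  Job 1: M1 done at 22, M2 done at 32
  Job 3: M1 done at 33, M2 done at 41
Makespan = 41

41


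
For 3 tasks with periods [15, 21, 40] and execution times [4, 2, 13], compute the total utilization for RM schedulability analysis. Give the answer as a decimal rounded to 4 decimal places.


Compute individual utilizations (exact fractions):
  Task 1: C/T = 4/15 (approx. 0.2667)
  Task 2: C/T = 2/21 (approx. 0.0952)
  Task 3: C/T = 13/40 (approx. 0.325)
Total utilization U = 4/15 + 2/21 + 13/40 = 577/840
Rounded to 4 decimal places: U = 0.6869
RM (Liu & Layland) bound for 3 tasks = 0.779763; compare with U = 577/840 (approx. 0.686905)
U <= bound, so schedulable by RM sufficient condition.

0.6869


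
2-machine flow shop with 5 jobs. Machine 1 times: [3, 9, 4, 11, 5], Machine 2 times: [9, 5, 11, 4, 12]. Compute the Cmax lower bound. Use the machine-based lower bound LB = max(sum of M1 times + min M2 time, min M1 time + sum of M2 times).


LB1 = sum(M1 times) + min(M2 times) = 32 + 4 = 36
LB2 = min(M1 times) + sum(M2 times) = 3 + 41 = 44
Lower bound = max(LB1, LB2) = max(36, 44) = 44

44


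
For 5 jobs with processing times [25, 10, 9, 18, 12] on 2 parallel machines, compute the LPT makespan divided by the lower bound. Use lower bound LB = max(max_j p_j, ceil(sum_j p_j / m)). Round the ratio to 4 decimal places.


LPT order: [25, 18, 12, 10, 9]
Machine loads after assignment: [35, 39]
LPT makespan = 39
Lower bound = max(max_job, ceil(total/2)) = max(25, 37) = 37
Ratio = 39 / 37 = 1.0541

1.0541


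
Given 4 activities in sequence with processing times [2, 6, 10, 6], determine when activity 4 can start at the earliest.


Activity 4 starts after activities 1 through 3 complete.
Predecessor durations: [2, 6, 10]
ES = 2 + 6 + 10 = 18

18


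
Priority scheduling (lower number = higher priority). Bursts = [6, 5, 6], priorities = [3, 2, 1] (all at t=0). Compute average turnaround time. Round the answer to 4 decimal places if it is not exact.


Sort by priority (ascending = highest first):
Order: [(1, 6), (2, 5), (3, 6)]
Completion times:
  Priority 1, burst=6, C=6
  Priority 2, burst=5, C=11
  Priority 3, burst=6, C=17
Average turnaround = 34/3 = 11.3333

11.3333


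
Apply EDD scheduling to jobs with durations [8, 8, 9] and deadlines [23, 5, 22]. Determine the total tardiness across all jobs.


Sort by due date (EDD order): [(8, 5), (9, 22), (8, 23)]
Compute completion times and tardiness:
  Job 1: p=8, d=5, C=8, tardiness=max(0,8-5)=3
  Job 2: p=9, d=22, C=17, tardiness=max(0,17-22)=0
  Job 3: p=8, d=23, C=25, tardiness=max(0,25-23)=2
Total tardiness = 5

5


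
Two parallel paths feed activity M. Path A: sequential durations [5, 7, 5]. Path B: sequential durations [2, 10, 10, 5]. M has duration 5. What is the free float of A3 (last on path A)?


ES(A3) = sum of predecessors on chain A = 12
EF(A3) = ES + duration = 12 + 5 = 17
Successor of A3 is M. ES(M) = max(sum(A), sum(B)) = max(17, 27) = 27
Free float = ES(successor) - EF(current) = 27 - 17 = 10

10


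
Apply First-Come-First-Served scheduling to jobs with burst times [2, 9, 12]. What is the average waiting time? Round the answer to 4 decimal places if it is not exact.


FCFS order (as given): [2, 9, 12]
Waiting times:
  Job 1: wait = 0
  Job 2: wait = 2
  Job 3: wait = 11
Sum of waiting times = 13
Average waiting time = 13/3 = 4.3333

4.3333


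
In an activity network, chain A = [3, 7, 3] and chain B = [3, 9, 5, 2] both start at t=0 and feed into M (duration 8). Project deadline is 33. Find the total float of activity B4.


Forward pass: ES(B4) = sum of predecessors on chain B = 17
EF = ES + duration = 17 + 2 = 19
Backward pass: LF(M) = deadline = 33; LS(M) = 33 - 8 = 25
LF(B4) = LS(M) - sum(successors on chain B) = 25 - 0 = 25
LS = LF - duration = 25 - 2 = 23
Total float = LS - ES = 23 - 17 = 6

6


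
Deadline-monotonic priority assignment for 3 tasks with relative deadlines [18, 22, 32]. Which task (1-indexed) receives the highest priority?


Sort tasks by relative deadline (ascending):
  Task 1: deadline = 18
  Task 2: deadline = 22
  Task 3: deadline = 32
Priority order (highest first): [1, 2, 3]
Highest priority task = 1

1


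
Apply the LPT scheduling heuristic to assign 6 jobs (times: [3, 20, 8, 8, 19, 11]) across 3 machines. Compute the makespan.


Sort jobs in decreasing order (LPT): [20, 19, 11, 8, 8, 3]
Assign each job to the least loaded machine:
  Machine 1: jobs [20], load = 20
  Machine 2: jobs [19, 8], load = 27
  Machine 3: jobs [11, 8, 3], load = 22
Makespan = max load = 27

27


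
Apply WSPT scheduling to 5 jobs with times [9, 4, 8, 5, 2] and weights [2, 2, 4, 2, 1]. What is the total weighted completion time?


Compute p/w ratios and sort ascending (WSPT): [(4, 2), (8, 4), (2, 1), (5, 2), (9, 2)]
Compute weighted completion times:
  Job (p=4,w=2): C=4, w*C=2*4=8
  Job (p=8,w=4): C=12, w*C=4*12=48
  Job (p=2,w=1): C=14, w*C=1*14=14
  Job (p=5,w=2): C=19, w*C=2*19=38
  Job (p=9,w=2): C=28, w*C=2*28=56
Total weighted completion time = 164

164


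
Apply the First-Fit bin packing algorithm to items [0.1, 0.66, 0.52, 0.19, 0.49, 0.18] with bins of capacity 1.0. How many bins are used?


Place items sequentially using First-Fit:
  Item 0.1 -> new Bin 1
  Item 0.66 -> Bin 1 (now 0.76)
  Item 0.52 -> new Bin 2
  Item 0.19 -> Bin 1 (now 0.95)
  Item 0.49 -> new Bin 3
  Item 0.18 -> Bin 2 (now 0.7)
Total bins used = 3

3


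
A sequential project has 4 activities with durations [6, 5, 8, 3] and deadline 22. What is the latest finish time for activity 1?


LF(activity 1) = deadline - sum of successor durations
Successors: activities 2 through 4 with durations [5, 8, 3]
Sum of successor durations = 16
LF = 22 - 16 = 6

6


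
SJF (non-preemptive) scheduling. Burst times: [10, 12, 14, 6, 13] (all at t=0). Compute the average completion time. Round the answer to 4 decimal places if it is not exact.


SJF order (ascending): [6, 10, 12, 13, 14]
Completion times:
  Job 1: burst=6, C=6
  Job 2: burst=10, C=16
  Job 3: burst=12, C=28
  Job 4: burst=13, C=41
  Job 5: burst=14, C=55
Average completion = 146/5 = 29.2

29.2


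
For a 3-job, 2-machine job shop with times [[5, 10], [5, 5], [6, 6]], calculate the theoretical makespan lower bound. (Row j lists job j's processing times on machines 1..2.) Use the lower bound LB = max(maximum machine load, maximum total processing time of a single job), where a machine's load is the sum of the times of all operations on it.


Machine loads:
  Machine 1: 5 + 5 + 6 = 16
  Machine 2: 10 + 5 + 6 = 21
Max machine load = 21
Job totals:
  Job 1: 15
  Job 2: 10
  Job 3: 12
Max job total = 15
Lower bound = max(21, 15) = 21

21


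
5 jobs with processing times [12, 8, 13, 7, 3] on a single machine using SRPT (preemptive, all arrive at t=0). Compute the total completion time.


Since all jobs arrive at t=0, SRPT equals SPT ordering.
SPT order: [3, 7, 8, 12, 13]
Completion times:
  Job 1: p=3, C=3
  Job 2: p=7, C=10
  Job 3: p=8, C=18
  Job 4: p=12, C=30
  Job 5: p=13, C=43
Total completion time = 3 + 10 + 18 + 30 + 43 = 104

104


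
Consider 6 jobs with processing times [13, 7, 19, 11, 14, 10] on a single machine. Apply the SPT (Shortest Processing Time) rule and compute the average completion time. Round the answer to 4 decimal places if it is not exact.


Sort jobs by processing time (SPT order): [7, 10, 11, 13, 14, 19]
Compute completion times sequentially:
  Job 1: processing = 7, completes at 7
  Job 2: processing = 10, completes at 17
  Job 3: processing = 11, completes at 28
  Job 4: processing = 13, completes at 41
  Job 5: processing = 14, completes at 55
  Job 6: processing = 19, completes at 74
Sum of completion times = 222
Average completion time = 222/6 = 37.0

37.0


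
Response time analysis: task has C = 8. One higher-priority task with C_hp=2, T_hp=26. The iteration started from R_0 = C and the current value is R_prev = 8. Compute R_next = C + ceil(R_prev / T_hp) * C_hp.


R_next = C + ceil(R_prev / T_hp) * C_hp
ceil(8 / 26) = ceil(0.3077) = 1
Interference = 1 * 2 = 2
R_next = 8 + 2 = 10

10


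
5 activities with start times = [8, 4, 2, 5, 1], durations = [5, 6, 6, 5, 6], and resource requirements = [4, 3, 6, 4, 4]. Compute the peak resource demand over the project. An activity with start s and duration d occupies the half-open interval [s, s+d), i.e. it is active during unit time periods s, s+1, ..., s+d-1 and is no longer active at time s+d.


Each activity i is active on [start_i, start_i + duration_i).
Compute total resource usage per time slot:
  t=0: active resources = [], total = 0
  t=1: active resources = [4], total = 4
  t=2: active resources = [6, 4], total = 10
  t=3: active resources = [6, 4], total = 10
  t=4: active resources = [3, 6, 4], total = 13
  t=5: active resources = [3, 6, 4, 4], total = 17
  t=6: active resources = [3, 6, 4, 4], total = 17
  t=7: active resources = [3, 6, 4], total = 13
  t=8: active resources = [4, 3, 4], total = 11
  t=9: active resources = [4, 3, 4], total = 11
  t=10: active resources = [4], total = 4
  t=11: active resources = [4], total = 4
  t=12: active resources = [4], total = 4
Peak resource demand = 17

17


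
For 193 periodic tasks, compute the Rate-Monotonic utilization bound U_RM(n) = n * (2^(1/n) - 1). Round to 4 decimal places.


Compute 2^(1/193) = 1.0035978931
Subtract 1: 1.0035978931 - 1 = 0.0035978931
Multiply by n: 193 * 0.0035978931 = 0.6943933683
Round to 4 dp: 0.6944

0.6944


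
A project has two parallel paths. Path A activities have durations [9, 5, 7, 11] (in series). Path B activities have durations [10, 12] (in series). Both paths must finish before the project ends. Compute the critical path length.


Path A total = 9 + 5 + 7 + 11 = 32
Path B total = 10 + 12 = 22
Critical path = longest path = max(32, 22) = 32

32


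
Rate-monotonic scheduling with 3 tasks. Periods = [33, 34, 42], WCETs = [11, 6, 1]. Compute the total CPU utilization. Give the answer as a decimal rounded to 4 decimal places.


Compute individual utilizations (exact fractions):
  Task 1: C/T = 11/33 = 1/3 (approx. 0.3333)
  Task 2: C/T = 6/34 = 3/17 (approx. 0.1765)
  Task 3: C/T = 1/42 (approx. 0.0238)
Total utilization U = 1/3 + 3/17 + 1/42 = 127/238
Rounded to 4 decimal places: U = 0.5336
RM (Liu & Layland) bound for 3 tasks = 0.779763; compare with U = 127/238 (approx. 0.533613)
U <= bound, so schedulable by RM sufficient condition.

0.5336


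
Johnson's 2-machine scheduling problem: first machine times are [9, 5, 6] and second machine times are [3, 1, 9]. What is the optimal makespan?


Apply Johnson's rule:
  Group 1 (a <= b): [(3, 6, 9)]
  Group 2 (a > b): [(1, 9, 3), (2, 5, 1)]
Optimal job order: [3, 1, 2]
Schedule:
  Job 3: M1 done at 6, M2 done at 15
  Job 1: M1 done at 15, M2 done at 18
  Job 2: M1 done at 20, M2 done at 21
Makespan = 21

21


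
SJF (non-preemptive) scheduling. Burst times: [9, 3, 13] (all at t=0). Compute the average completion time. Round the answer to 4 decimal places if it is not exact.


SJF order (ascending): [3, 9, 13]
Completion times:
  Job 1: burst=3, C=3
  Job 2: burst=9, C=12
  Job 3: burst=13, C=25
Average completion = 40/3 = 13.3333

13.3333


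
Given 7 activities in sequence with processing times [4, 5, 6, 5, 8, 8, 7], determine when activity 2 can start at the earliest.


Activity 2 starts after activities 1 through 1 complete.
Predecessor durations: [4]
ES = 4 = 4

4


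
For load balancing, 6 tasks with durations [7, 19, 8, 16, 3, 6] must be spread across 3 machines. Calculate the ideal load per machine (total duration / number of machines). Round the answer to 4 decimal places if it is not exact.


Total processing time = 7 + 19 + 8 + 16 + 3 + 6 = 59
Number of machines = 3
Ideal balanced load = 59 / 3 = 19.6667

19.6667


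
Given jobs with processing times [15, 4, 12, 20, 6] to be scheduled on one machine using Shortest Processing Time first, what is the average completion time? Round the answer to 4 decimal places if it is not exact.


Sort jobs by processing time (SPT order): [4, 6, 12, 15, 20]
Compute completion times sequentially:
  Job 1: processing = 4, completes at 4
  Job 2: processing = 6, completes at 10
  Job 3: processing = 12, completes at 22
  Job 4: processing = 15, completes at 37
  Job 5: processing = 20, completes at 57
Sum of completion times = 130
Average completion time = 130/5 = 26.0

26.0


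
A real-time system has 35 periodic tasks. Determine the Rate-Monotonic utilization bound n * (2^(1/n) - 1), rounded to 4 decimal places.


Compute 2^(1/35) = 1.0200016094
Subtract 1: 1.0200016094 - 1 = 0.0200016094
Multiply by n: 35 * 0.0200016094 = 0.7000563290
Round to 4 dp: 0.7001

0.7001


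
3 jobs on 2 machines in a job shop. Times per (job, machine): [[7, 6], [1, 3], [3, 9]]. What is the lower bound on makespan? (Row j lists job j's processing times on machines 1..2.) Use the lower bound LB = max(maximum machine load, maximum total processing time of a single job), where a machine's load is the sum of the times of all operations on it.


Machine loads:
  Machine 1: 7 + 1 + 3 = 11
  Machine 2: 6 + 3 + 9 = 18
Max machine load = 18
Job totals:
  Job 1: 13
  Job 2: 4
  Job 3: 12
Max job total = 13
Lower bound = max(18, 13) = 18

18


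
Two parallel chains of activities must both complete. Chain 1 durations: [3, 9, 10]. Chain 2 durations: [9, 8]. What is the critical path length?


Path A total = 3 + 9 + 10 = 22
Path B total = 9 + 8 = 17
Critical path = longest path = max(22, 17) = 22

22


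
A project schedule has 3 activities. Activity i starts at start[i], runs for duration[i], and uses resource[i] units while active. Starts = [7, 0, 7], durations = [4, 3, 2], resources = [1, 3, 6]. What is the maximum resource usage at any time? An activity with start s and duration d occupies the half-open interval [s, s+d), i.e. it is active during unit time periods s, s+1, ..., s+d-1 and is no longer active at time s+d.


Each activity i is active on [start_i, start_i + duration_i).
Compute total resource usage per time slot:
  t=0: active resources = [3], total = 3
  t=1: active resources = [3], total = 3
  t=2: active resources = [3], total = 3
  t=3: active resources = [], total = 0
  t=4: active resources = [], total = 0
  t=5: active resources = [], total = 0
  t=6: active resources = [], total = 0
  t=7: active resources = [1, 6], total = 7
  t=8: active resources = [1, 6], total = 7
  t=9: active resources = [1], total = 1
  t=10: active resources = [1], total = 1
Peak resource demand = 7

7


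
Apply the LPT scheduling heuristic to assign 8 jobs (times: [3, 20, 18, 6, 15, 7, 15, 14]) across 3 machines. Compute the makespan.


Sort jobs in decreasing order (LPT): [20, 18, 15, 15, 14, 7, 6, 3]
Assign each job to the least loaded machine:
  Machine 1: jobs [20, 7, 6], load = 33
  Machine 2: jobs [18, 14], load = 32
  Machine 3: jobs [15, 15, 3], load = 33
Makespan = max load = 33

33


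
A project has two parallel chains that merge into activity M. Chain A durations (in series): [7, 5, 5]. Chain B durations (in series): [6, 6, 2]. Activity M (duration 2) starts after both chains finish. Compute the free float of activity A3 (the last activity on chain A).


ES(A3) = sum of predecessors on chain A = 12
EF(A3) = ES + duration = 12 + 5 = 17
Successor of A3 is M. ES(M) = max(sum(A), sum(B)) = max(17, 14) = 17
Free float = ES(successor) - EF(current) = 17 - 17 = 0

0


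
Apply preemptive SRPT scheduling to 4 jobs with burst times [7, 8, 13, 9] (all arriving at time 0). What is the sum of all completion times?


Since all jobs arrive at t=0, SRPT equals SPT ordering.
SPT order: [7, 8, 9, 13]
Completion times:
  Job 1: p=7, C=7
  Job 2: p=8, C=15
  Job 3: p=9, C=24
  Job 4: p=13, C=37
Total completion time = 7 + 15 + 24 + 37 = 83

83
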